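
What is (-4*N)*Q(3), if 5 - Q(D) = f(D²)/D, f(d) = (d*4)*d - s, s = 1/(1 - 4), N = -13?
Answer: -48256/9 ≈ -5361.8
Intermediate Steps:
s = -⅓ (s = 1/(-3) = -⅓ ≈ -0.33333)
f(d) = ⅓ + 4*d² (f(d) = (d*4)*d - 1*(-⅓) = (4*d)*d + ⅓ = 4*d² + ⅓ = ⅓ + 4*d²)
Q(D) = 5 - (⅓ + 4*D⁴)/D (Q(D) = 5 - (⅓ + 4*(D²)²)/D = 5 - (⅓ + 4*D⁴)/D)
(-4*N)*Q(3) = (-4*(-13))*(5 - 4*3³ - ⅓/3) = 52*(5 - 4*27 - ⅓*⅓) = 52*(5 - 108 - ⅑) = 52*(-928/9) = -48256/9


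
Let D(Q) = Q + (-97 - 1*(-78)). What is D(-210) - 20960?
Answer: -21189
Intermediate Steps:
D(Q) = -19 + Q (D(Q) = Q + (-97 + 78) = Q - 19 = -19 + Q)
D(-210) - 20960 = (-19 - 210) - 20960 = -229 - 20960 = -21189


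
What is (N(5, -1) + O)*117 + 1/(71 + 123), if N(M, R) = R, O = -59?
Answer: -1361879/194 ≈ -7020.0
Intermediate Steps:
(N(5, -1) + O)*117 + 1/(71 + 123) = (-1 - 59)*117 + 1/(71 + 123) = -60*117 + 1/194 = -7020 + 1/194 = -1361879/194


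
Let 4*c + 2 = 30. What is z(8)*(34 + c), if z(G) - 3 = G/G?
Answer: 164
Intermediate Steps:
z(G) = 4 (z(G) = 3 + G/G = 3 + 1 = 4)
c = 7 (c = -½ + (¼)*30 = -½ + 15/2 = 7)
z(8)*(34 + c) = 4*(34 + 7) = 4*41 = 164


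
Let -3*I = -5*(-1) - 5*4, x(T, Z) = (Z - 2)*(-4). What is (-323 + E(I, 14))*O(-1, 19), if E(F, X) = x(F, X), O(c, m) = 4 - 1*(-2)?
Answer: -2226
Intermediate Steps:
O(c, m) = 6 (O(c, m) = 4 + 2 = 6)
x(T, Z) = 8 - 4*Z (x(T, Z) = (-2 + Z)*(-4) = 8 - 4*Z)
I = 5 (I = -(-5*(-1) - 5*4)/3 = -(5 - 20)/3 = -1/3*(-15) = 5)
E(F, X) = 8 - 4*X
(-323 + E(I, 14))*O(-1, 19) = (-323 + (8 - 4*14))*6 = (-323 + (8 - 56))*6 = (-323 - 48)*6 = -371*6 = -2226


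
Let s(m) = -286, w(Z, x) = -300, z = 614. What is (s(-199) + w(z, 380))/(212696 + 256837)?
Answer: -586/469533 ≈ -0.0012480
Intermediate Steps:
(s(-199) + w(z, 380))/(212696 + 256837) = (-286 - 300)/(212696 + 256837) = -586/469533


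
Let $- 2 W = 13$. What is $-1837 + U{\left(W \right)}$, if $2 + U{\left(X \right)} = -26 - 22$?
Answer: $-1887$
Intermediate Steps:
$W = - \frac{13}{2}$ ($W = \left(- \frac{1}{2}\right) 13 = - \frac{13}{2} \approx -6.5$)
$U{\left(X \right)} = -50$ ($U{\left(X \right)} = -2 - 48 = -50$)
$-1837 + U{\left(W \right)} = -1837 - 50 = -1887$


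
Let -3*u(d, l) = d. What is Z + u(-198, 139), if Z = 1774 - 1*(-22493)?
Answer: 24333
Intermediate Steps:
Z = 24267 (Z = 1774 + 22493 = 24267)
u(d, l) = -d/3
Z + u(-198, 139) = 24267 - 1/3*(-198) = 24267 + 66 = 24333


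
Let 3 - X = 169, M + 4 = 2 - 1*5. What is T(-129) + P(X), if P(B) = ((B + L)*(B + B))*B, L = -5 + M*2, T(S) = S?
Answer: -10195849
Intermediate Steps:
M = -7 (M = -4 + (2 - 1*5) = -4 + (2 - 5) = -4 - 3 = -7)
X = -166 (X = 3 - 1*169 = 3 - 169 = -166)
L = -19 (L = -5 - 7*2 = -5 - 14 = -19)
P(B) = 2*B²*(-19 + B) (P(B) = ((B - 19)*(B + B))*B = ((-19 + B)*(2*B))*B = (2*B*(-19 + B))*B = 2*B²*(-19 + B))
T(-129) + P(X) = -129 + 2*(-166)²*(-19 - 166) = -129 + 2*27556*(-185) = -129 - 10195720 = -10195849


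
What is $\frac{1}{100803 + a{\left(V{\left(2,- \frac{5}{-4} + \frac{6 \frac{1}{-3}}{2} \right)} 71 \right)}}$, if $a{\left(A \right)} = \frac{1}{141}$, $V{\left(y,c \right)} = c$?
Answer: $\frac{141}{14213224} \approx 9.9203 \cdot 10^{-6}$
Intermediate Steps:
$a{\left(A \right)} = \frac{1}{141}$
$\frac{1}{100803 + a{\left(V{\left(2,- \frac{5}{-4} + \frac{6 \frac{1}{-3}}{2} \right)} 71 \right)}} = \frac{1}{100803 + \frac{1}{141}} = \frac{1}{\frac{14213224}{141}} = \frac{141}{14213224}$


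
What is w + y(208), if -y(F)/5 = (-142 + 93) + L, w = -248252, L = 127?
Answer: -248642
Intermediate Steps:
y(F) = -390 (y(F) = -5*((-142 + 93) + 127) = -5*(-49 + 127) = -5*78 = -390)
w + y(208) = -248252 - 390 = -248642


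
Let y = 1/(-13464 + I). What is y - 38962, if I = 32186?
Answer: -729446563/18722 ≈ -38962.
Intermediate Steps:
y = 1/18722 (y = 1/(-13464 + 32186) = 1/18722 ≈ 5.3413e-5)
y - 38962 = 1/18722 - 38962 = -729446563/18722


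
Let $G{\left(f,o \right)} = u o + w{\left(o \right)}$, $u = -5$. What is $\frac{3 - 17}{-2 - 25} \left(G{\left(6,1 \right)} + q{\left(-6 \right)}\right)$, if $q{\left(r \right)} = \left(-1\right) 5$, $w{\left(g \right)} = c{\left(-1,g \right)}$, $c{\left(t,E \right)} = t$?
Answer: $- \frac{154}{27} \approx -5.7037$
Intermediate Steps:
$w{\left(g \right)} = -1$
$G{\left(f,o \right)} = -1 - 5 o$ ($G{\left(f,o \right)} = - 5 o - 1 = -1 - 5 o$)
$q{\left(r \right)} = -5$
$\frac{3 - 17}{-2 - 25} \left(G{\left(6,1 \right)} + q{\left(-6 \right)}\right) = \frac{3 - 17}{-2 - 25} \left(\left(-1 - 5\right) - 5\right) = - \frac{14}{-27} \left(\left(-1 - 5\right) - 5\right) = \left(-14\right) \left(- \frac{1}{27}\right) \left(-6 - 5\right) = \frac{14}{27} \left(-11\right) = - \frac{154}{27}$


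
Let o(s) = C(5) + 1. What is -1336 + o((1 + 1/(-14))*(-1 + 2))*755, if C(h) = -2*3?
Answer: -5111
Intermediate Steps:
C(h) = -6
o(s) = -5 (o(s) = -6 + 1 = -5)
-1336 + o((1 + 1/(-14))*(-1 + 2))*755 = -1336 - 5*755 = -1336 - 3775 = -5111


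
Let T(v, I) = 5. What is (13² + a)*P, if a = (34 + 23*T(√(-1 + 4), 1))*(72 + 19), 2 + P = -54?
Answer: -768768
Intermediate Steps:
P = -56 (P = -2 - 54 = -56)
a = 13559 (a = (34 + 23*5)*(72 + 19) = (34 + 115)*91 = 149*91 = 13559)
(13² + a)*P = (13² + 13559)*(-56) = (169 + 13559)*(-56) = 13728*(-56) = -768768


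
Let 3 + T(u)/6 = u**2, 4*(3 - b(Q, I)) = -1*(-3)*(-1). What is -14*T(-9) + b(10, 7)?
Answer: -26193/4 ≈ -6548.3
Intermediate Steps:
b(Q, I) = 15/4 (b(Q, I) = 3 - (-1*(-3))*(-1)/4 = 3 - 3*(-1)/4 = 3 - 1/4*(-3) = 3 + 3/4 = 15/4)
T(u) = -18 + 6*u**2
-14*T(-9) + b(10, 7) = -14*(-18 + 6*(-9)**2) + 15/4 = -14*(-18 + 6*81) + 15/4 = -14*(-18 + 486) + 15/4 = -14*468 + 15/4 = -6552 + 15/4 = -26193/4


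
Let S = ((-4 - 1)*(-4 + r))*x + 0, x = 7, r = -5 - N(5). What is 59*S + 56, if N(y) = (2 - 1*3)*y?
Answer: 8316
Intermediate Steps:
N(y) = -y (N(y) = (2 - 3)*y = -y)
r = 0 (r = -5 - (-1)*5 = -5 - 1*(-5) = -5 + 5 = 0)
S = 140 (S = ((-4 - 1)*(-4 + 0))*7 + 0 = -5*(-4)*7 + 0 = 20*7 + 0 = 140 + 0 = 140)
59*S + 56 = 59*140 + 56 = 8260 + 56 = 8316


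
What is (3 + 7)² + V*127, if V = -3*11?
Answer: -4091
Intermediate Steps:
V = -33
(3 + 7)² + V*127 = (3 + 7)² - 33*127 = 10² - 4191 = 100 - 4191 = -4091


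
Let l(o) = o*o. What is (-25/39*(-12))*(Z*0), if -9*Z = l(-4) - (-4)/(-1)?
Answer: 0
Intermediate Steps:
l(o) = o²
Z = -4/3 (Z = -((-4)² - (-4)/(-1))/9 = -(16 - (-4)*(-1))/9 = -(16 - 1*4)/9 = -(16 - 4)/9 = -⅑*12 = -4/3 ≈ -1.3333)
(-25/39*(-12))*(Z*0) = (-25/39*(-12))*(-4/3*0) = (-25*1/39*(-12))*0 = -25/39*(-12)*0 = (100/13)*0 = 0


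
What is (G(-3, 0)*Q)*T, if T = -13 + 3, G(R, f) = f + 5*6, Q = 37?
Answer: -11100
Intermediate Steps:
G(R, f) = 30 + f (G(R, f) = f + 30 = 30 + f)
T = -10
(G(-3, 0)*Q)*T = ((30 + 0)*37)*(-10) = (30*37)*(-10) = 1110*(-10) = -11100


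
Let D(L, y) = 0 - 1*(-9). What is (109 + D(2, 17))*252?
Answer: 29736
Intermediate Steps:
D(L, y) = 9 (D(L, y) = 0 + 9 = 9)
(109 + D(2, 17))*252 = (109 + 9)*252 = 118*252 = 29736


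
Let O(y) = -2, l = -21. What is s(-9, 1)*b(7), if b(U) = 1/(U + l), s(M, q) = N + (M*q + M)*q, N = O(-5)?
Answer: 10/7 ≈ 1.4286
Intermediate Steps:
N = -2
s(M, q) = -2 + q*(M + M*q) (s(M, q) = -2 + (M*q + M)*q = -2 + (M + M*q)*q = -2 + q*(M + M*q))
b(U) = 1/(-21 + U) (b(U) = 1/(U - 21) = 1/(-21 + U))
s(-9, 1)*b(7) = (-2 - 9*1 - 9*1**2)/(-21 + 7) = (-2 - 9 - 9*1)/(-14) = (-2 - 9 - 9)*(-1/14) = -20*(-1/14) = 10/7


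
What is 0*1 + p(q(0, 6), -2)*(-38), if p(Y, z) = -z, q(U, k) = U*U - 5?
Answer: -76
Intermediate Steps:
q(U, k) = -5 + U**2 (q(U, k) = U**2 - 5 = -5 + U**2)
0*1 + p(q(0, 6), -2)*(-38) = 0*1 - 1*(-2)*(-38) = 0 + 2*(-38) = 0 - 76 = -76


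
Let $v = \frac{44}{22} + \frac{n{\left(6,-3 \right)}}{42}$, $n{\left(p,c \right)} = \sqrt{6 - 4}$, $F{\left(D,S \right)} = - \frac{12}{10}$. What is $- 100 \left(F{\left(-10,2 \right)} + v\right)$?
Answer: $-80 - \frac{50 \sqrt{2}}{21} \approx -83.367$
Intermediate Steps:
$F{\left(D,S \right)} = - \frac{6}{5}$ ($F{\left(D,S \right)} = \left(-12\right) \frac{1}{10} = - \frac{6}{5}$)
$n{\left(p,c \right)} = \sqrt{2}$
$v = 2 + \frac{\sqrt{2}}{42}$ ($v = \frac{44}{22} + \frac{\sqrt{2}}{42} = 44 \cdot \frac{1}{22} + \sqrt{2} \cdot \frac{1}{42} = 2 + \frac{\sqrt{2}}{42} \approx 2.0337$)
$- 100 \left(F{\left(-10,2 \right)} + v\right) = - 100 \left(- \frac{6}{5} + \left(2 + \frac{\sqrt{2}}{42}\right)\right) = - 100 \left(\frac{4}{5} + \frac{\sqrt{2}}{42}\right) = -80 - \frac{50 \sqrt{2}}{21}$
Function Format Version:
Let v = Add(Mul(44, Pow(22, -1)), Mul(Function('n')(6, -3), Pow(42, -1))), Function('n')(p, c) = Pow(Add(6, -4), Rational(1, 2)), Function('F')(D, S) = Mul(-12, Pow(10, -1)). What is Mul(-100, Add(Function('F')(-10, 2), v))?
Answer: Add(-80, Mul(Rational(-50, 21), Pow(2, Rational(1, 2)))) ≈ -83.367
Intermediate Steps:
Function('F')(D, S) = Rational(-6, 5) (Function('F')(D, S) = Mul(-12, Rational(1, 10)) = Rational(-6, 5))
Function('n')(p, c) = Pow(2, Rational(1, 2))
v = Add(2, Mul(Rational(1, 42), Pow(2, Rational(1, 2)))) (v = Add(Mul(44, Pow(22, -1)), Mul(Pow(2, Rational(1, 2)), Pow(42, -1))) = Add(Mul(44, Rational(1, 22)), Mul(Pow(2, Rational(1, 2)), Rational(1, 42))) = Add(2, Mul(Rational(1, 42), Pow(2, Rational(1, 2)))) ≈ 2.0337)
Mul(-100, Add(Function('F')(-10, 2), v)) = Mul(-100, Add(Rational(-6, 5), Add(2, Mul(Rational(1, 42), Pow(2, Rational(1, 2)))))) = Mul(-100, Add(Rational(4, 5), Mul(Rational(1, 42), Pow(2, Rational(1, 2))))) = Add(-80, Mul(Rational(-50, 21), Pow(2, Rational(1, 2))))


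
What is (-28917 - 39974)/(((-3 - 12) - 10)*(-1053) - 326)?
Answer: -68891/25999 ≈ -2.6498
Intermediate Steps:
(-28917 - 39974)/(((-3 - 12) - 10)*(-1053) - 326) = -68891/((-15 - 10)*(-1053) - 326) = -68891/(-25*(-1053) - 326) = -68891/(26325 - 326) = -68891/25999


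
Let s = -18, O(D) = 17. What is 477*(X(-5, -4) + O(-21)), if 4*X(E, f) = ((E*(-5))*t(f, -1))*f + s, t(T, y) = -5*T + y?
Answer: -441225/2 ≈ -2.2061e+5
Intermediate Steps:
t(T, y) = y - 5*T
X(E, f) = -9/2 - 5*E*f*(-1 - 5*f)/4 (X(E, f) = (((E*(-5))*(-1 - 5*f))*f - 18)/4 = (((-5*E)*(-1 - 5*f))*f - 18)/4 = ((-5*E*(-1 - 5*f))*f - 18)/4 = (-5*E*f*(-1 - 5*f) - 18)/4 = (-18 - 5*E*f*(-1 - 5*f))/4 = -9/2 - 5*E*f*(-1 - 5*f)/4)
477*(X(-5, -4) + O(-21)) = 477*((-9/2 + (5/4)*(-5)*(-4)*(1 + 5*(-4))) + 17) = 477*((-9/2 + (5/4)*(-5)*(-4)*(1 - 20)) + 17) = 477*((-9/2 + (5/4)*(-5)*(-4)*(-19)) + 17) = 477*((-9/2 - 475) + 17) = 477*(-959/2 + 17) = 477*(-925/2) = -441225/2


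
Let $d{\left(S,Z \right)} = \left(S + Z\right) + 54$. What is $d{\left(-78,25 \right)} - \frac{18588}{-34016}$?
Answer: $\frac{13151}{8504} \approx 1.5464$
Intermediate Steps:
$d{\left(S,Z \right)} = 54 + S + Z$
$d{\left(-78,25 \right)} - \frac{18588}{-34016} = \left(54 - 78 + 25\right) - \frac{18588}{-34016} = 1 - - \frac{4647}{8504} = 1 + \frac{4647}{8504} = \frac{13151}{8504}$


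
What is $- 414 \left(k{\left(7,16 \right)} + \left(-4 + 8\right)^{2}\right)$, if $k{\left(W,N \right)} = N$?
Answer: $-13248$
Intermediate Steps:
$- 414 \left(k{\left(7,16 \right)} + \left(-4 + 8\right)^{2}\right) = - 414 \left(16 + \left(-4 + 8\right)^{2}\right) = - 414 \left(16 + 4^{2}\right) = - 414 \left(16 + 16\right) = \left(-414\right) 32 = -13248$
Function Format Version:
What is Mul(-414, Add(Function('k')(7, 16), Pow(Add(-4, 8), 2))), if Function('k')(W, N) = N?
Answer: -13248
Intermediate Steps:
Mul(-414, Add(Function('k')(7, 16), Pow(Add(-4, 8), 2))) = Mul(-414, Add(16, Pow(Add(-4, 8), 2))) = Mul(-414, Add(16, Pow(4, 2))) = Mul(-414, Add(16, 16)) = Mul(-414, 32) = -13248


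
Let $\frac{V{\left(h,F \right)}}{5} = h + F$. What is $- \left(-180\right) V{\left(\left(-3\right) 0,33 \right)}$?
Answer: $29700$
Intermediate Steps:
$V{\left(h,F \right)} = 5 F + 5 h$ ($V{\left(h,F \right)} = 5 \left(h + F\right) = 5 \left(F + h\right) = 5 F + 5 h$)
$- \left(-180\right) V{\left(\left(-3\right) 0,33 \right)} = - \left(-180\right) \left(5 \cdot 33 + 5 \left(\left(-3\right) 0\right)\right) = - \left(-180\right) \left(165 + 5 \cdot 0\right) = - \left(-180\right) \left(165 + 0\right) = - \left(-180\right) 165 = \left(-1\right) \left(-29700\right) = 29700$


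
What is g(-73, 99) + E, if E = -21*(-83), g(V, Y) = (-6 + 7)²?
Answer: 1744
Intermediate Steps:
g(V, Y) = 1 (g(V, Y) = 1² = 1)
E = 1743
g(-73, 99) + E = 1 + 1743 = 1744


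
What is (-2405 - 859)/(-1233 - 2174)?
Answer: 3264/3407 ≈ 0.95803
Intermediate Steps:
(-2405 - 859)/(-1233 - 2174) = -3264/(-3407) = -3264*(-1/3407) = 3264/3407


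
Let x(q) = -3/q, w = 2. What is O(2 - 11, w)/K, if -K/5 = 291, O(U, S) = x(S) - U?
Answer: -1/194 ≈ -0.0051546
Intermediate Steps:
O(U, S) = -U - 3/S (O(U, S) = -3/S - U = -U - 3/S)
K = -1455 (K = -5*291 = -1455)
O(2 - 11, w)/K = (-(2 - 11) - 3/2)/(-1455) = (-1*(-9) - 3*½)*(-1/1455) = (9 - 3/2)*(-1/1455) = (15/2)*(-1/1455) = -1/194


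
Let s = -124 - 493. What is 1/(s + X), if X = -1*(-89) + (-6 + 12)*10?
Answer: -1/468 ≈ -0.0021368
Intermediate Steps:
s = -617
X = 149 (X = 89 + 6*10 = 89 + 60 = 149)
1/(s + X) = 1/(-617 + 149) = 1/(-468) = -1/468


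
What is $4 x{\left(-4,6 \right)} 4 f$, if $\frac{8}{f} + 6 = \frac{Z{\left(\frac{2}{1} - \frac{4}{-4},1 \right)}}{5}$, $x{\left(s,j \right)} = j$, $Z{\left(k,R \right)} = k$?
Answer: $- \frac{1280}{9} \approx -142.22$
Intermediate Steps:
$f = - \frac{40}{27}$ ($f = \frac{8}{-6 + \frac{\frac{2}{1} - \frac{4}{-4}}{5}} = \frac{8}{-6 + \left(2 \cdot 1 - -1\right) \frac{1}{5}} = \frac{8}{-6 + \left(2 + 1\right) \frac{1}{5}} = \frac{8}{-6 + 3 \cdot \frac{1}{5}} = \frac{8}{-6 + \frac{3}{5}} = \frac{8}{- \frac{27}{5}} = 8 \left(- \frac{5}{27}\right) = - \frac{40}{27} \approx -1.4815$)
$4 x{\left(-4,6 \right)} 4 f = 4 \cdot 6 \cdot 4 \left(- \frac{40}{27}\right) = 24 \cdot 4 \left(- \frac{40}{27}\right) = 96 \left(- \frac{40}{27}\right) = - \frac{1280}{9}$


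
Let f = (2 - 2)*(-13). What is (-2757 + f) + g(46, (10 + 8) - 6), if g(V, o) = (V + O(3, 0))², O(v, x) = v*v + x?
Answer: 268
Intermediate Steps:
O(v, x) = x + v² (O(v, x) = v² + x = x + v²)
f = 0 (f = 0*(-13) = 0)
g(V, o) = (9 + V)² (g(V, o) = (V + (0 + 3²))² = (V + (0 + 9))² = (V + 9)² = (9 + V)²)
(-2757 + f) + g(46, (10 + 8) - 6) = (-2757 + 0) + (9 + 46)² = -2757 + 55² = -2757 + 3025 = 268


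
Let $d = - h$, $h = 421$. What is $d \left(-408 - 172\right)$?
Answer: $244180$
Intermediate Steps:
$d = -421$ ($d = \left(-1\right) 421 = -421$)
$d \left(-408 - 172\right) = - 421 \left(-408 - 172\right) = \left(-421\right) \left(-580\right) = 244180$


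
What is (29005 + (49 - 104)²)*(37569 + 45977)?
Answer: 2675978380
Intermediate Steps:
(29005 + (49 - 104)²)*(37569 + 45977) = (29005 + (-55)²)*83546 = (29005 + 3025)*83546 = 32030*83546 = 2675978380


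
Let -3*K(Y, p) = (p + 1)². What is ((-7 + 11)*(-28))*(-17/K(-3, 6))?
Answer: -816/7 ≈ -116.57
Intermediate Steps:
K(Y, p) = -(1 + p)²/3 (K(Y, p) = -(p + 1)²/3 = -(1 + p)²/3)
((-7 + 11)*(-28))*(-17/K(-3, 6)) = ((-7 + 11)*(-28))*(-17*(-3/(1 + 6)²)) = (4*(-28))*(-17/((-⅓*7²))) = -(-1904)/((-⅓*49)) = -(-1904)/(-49/3) = -(-1904)*(-3)/49 = -112*51/49 = -816/7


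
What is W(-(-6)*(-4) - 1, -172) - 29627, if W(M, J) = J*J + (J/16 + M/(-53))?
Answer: -11295/212 ≈ -53.278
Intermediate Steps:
W(M, J) = J² - M/53 + J/16 (W(M, J) = J² + (J*(1/16) + M*(-1/53)) = J² + (J/16 - M/53) = J² + (-M/53 + J/16) = J² - M/53 + J/16)
W(-(-6)*(-4) - 1, -172) - 29627 = ((-172)² - (-(-6)*(-4) - 1)/53 + (1/16)*(-172)) - 29627 = (29584 - (-6*4 - 1)/53 - 43/4) - 29627 = (29584 - (-24 - 1)/53 - 43/4) - 29627 = (29584 - 1/53*(-25) - 43/4) - 29627 = (29584 + 25/53 - 43/4) - 29627 = 6269629/212 - 29627 = -11295/212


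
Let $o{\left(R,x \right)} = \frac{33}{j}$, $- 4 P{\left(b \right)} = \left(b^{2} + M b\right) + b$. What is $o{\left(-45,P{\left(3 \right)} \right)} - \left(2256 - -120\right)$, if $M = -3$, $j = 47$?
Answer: $- \frac{111639}{47} \approx -2375.3$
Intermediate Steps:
$P{\left(b \right)} = \frac{b}{2} - \frac{b^{2}}{4}$ ($P{\left(b \right)} = - \frac{\left(b^{2} - 3 b\right) + b}{4} = - \frac{b^{2} - 2 b}{4} = \frac{b}{2} - \frac{b^{2}}{4}$)
$o{\left(R,x \right)} = \frac{33}{47}$
$o{\left(-45,P{\left(3 \right)} \right)} - \left(2256 - -120\right) = \frac{33}{47} - \left(2256 - -120\right) = \frac{33}{47} - \left(2256 + 120\right) = \frac{33}{47} - 2376 = - \frac{111639}{47}$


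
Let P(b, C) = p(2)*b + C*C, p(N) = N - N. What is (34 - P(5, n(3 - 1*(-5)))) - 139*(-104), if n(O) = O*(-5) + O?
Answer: 13466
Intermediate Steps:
p(N) = 0
n(O) = -4*O (n(O) = -5*O + O = -4*O)
P(b, C) = C**2 (P(b, C) = 0*b + C*C = 0 + C**2 = C**2)
(34 - P(5, n(3 - 1*(-5)))) - 139*(-104) = (34 - (-4*(3 - 1*(-5)))**2) - 139*(-104) = (34 - (-4*(3 + 5))**2) + 14456 = (34 - (-4*8)**2) + 14456 = (34 - 1*(-32)**2) + 14456 = (34 - 1*1024) + 14456 = (34 - 1024) + 14456 = -990 + 14456 = 13466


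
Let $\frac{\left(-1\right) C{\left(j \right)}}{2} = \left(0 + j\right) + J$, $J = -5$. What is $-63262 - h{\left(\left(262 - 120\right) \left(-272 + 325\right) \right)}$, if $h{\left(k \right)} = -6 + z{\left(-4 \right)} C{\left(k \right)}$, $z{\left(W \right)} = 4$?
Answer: $-3088$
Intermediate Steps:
$C{\left(j \right)} = 10 - 2 j$ ($C{\left(j \right)} = - 2 \left(\left(0 + j\right) - 5\right) = - 2 \left(j - 5\right) = - 2 \left(-5 + j\right) = 10 - 2 j$)
$h{\left(k \right)} = 34 - 8 k$ ($h{\left(k \right)} = -6 + 4 \left(10 - 2 k\right) = -6 - \left(-40 + 8 k\right) = 34 - 8 k$)
$-63262 - h{\left(\left(262 - 120\right) \left(-272 + 325\right) \right)} = -63262 - \left(34 - 8 \left(262 - 120\right) \left(-272 + 325\right)\right) = -63262 - \left(34 - 8 \cdot 142 \cdot 53\right) = -63262 - \left(34 - 60208\right) = -63262 - -60174 = -63262 + 60174 = -3088$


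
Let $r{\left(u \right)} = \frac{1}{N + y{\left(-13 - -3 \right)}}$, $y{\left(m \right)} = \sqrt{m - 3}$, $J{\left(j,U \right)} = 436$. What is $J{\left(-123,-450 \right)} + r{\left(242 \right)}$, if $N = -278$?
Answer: $\frac{33701214}{77297} - \frac{i \sqrt{13}}{77297} \approx 436.0 - 4.6645 \cdot 10^{-5} i$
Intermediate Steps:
$y{\left(m \right)} = \sqrt{-3 + m}$
$r{\left(u \right)} = \frac{1}{-278 + i \sqrt{13}}$ ($r{\left(u \right)} = \frac{1}{-278 + \sqrt{-3 - 10}} = \frac{1}{-278 + \sqrt{-13}} = \frac{1}{-278 + i \sqrt{13}}$)
$J{\left(-123,-450 \right)} + r{\left(242 \right)} = 436 - \left(\frac{278}{77297} + \frac{i \sqrt{13}}{77297}\right) = \frac{33701214}{77297} - \frac{i \sqrt{13}}{77297}$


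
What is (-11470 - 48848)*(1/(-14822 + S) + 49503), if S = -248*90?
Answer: -55451556577575/18571 ≈ -2.9859e+9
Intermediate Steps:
S = -22320 (S = -1*22320 = -22320)
(-11470 - 48848)*(1/(-14822 + S) + 49503) = (-11470 - 48848)*(1/(-14822 - 22320) + 49503) = -60318*(1/(-37142) + 49503) = -60318*(-1/37142 + 49503) = -60318*1838640425/37142 = -55451556577575/18571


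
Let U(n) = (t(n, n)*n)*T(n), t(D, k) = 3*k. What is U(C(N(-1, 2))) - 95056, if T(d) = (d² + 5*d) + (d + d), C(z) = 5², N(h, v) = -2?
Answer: 1404944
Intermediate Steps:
C(z) = 25
T(d) = d² + 7*d (T(d) = (d² + 5*d) + 2*d = d² + 7*d)
U(n) = 3*n³*(7 + n) (U(n) = ((3*n)*n)*(n*(7 + n)) = (3*n²)*(n*(7 + n)) = 3*n³*(7 + n))
U(C(N(-1, 2))) - 95056 = 3*25³*(7 + 25) - 95056 = 3*15625*32 - 95056 = 1500000 - 95056 = 1404944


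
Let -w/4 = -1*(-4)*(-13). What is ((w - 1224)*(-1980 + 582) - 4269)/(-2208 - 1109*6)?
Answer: -472033/2954 ≈ -159.79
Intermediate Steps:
w = 208 (w = -4*(-1*(-4))*(-13) = -16*(-13) = -4*(-52) = 208)
((w - 1224)*(-1980 + 582) - 4269)/(-2208 - 1109*6) = ((208 - 1224)*(-1980 + 582) - 4269)/(-2208 - 1109*6) = (-1016*(-1398) - 4269)/(-2208 - 6654) = (1420368 - 4269)/(-8862) = 1416099*(-1/8862) = -472033/2954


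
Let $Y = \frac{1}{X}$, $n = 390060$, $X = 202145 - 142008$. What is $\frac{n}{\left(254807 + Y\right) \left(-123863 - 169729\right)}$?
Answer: $- \frac{390950637}{74980111309792} \approx -5.2141 \cdot 10^{-6}$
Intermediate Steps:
$X = 60137$ ($X = 202145 - 142008 = 60137$)
$Y = \frac{1}{60137} \approx 1.6629 \cdot 10^{-5}$
$\frac{n}{\left(254807 + Y\right) \left(-123863 - 169729\right)} = \frac{390060}{\left(254807 + \frac{1}{60137}\right) \left(-123863 - 169729\right)} = \frac{390060}{\frac{15323328560}{60137} \left(-293592\right)} = \frac{390060}{- \frac{4498806678587520}{60137}} = 390060 \left(- \frac{60137}{4498806678587520}\right) = - \frac{390950637}{74980111309792}$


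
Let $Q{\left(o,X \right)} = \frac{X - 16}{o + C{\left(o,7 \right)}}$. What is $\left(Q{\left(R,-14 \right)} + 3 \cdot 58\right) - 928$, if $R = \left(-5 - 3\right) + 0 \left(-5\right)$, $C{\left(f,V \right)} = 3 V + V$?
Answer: $- \frac{1511}{2} \approx -755.5$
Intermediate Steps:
$C{\left(f,V \right)} = 4 V$
$R = -8$ ($R = -8 + 0 = -8$)
$Q{\left(o,X \right)} = \frac{-16 + X}{28 + o}$ ($Q{\left(o,X \right)} = \frac{X - 16}{o + 4 \cdot 7} = \frac{-16 + X}{o + 28} = \frac{-16 + X}{28 + o}$)
$\left(Q{\left(R,-14 \right)} + 3 \cdot 58\right) - 928 = \left(\frac{-16 - 14}{28 - 8} + 3 \cdot 58\right) - 928 = \left(\frac{1}{20} \left(-30\right) + 174\right) - 928 = \left(- \frac{3}{2} + 174\right) - 928 = \frac{345}{2} - 928 = - \frac{1511}{2}$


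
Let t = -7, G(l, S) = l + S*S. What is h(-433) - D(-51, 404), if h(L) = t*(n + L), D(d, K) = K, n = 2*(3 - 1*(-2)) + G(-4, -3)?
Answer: 2522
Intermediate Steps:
G(l, S) = l + S²
n = 15 (n = 2*(3 - 1*(-2)) + (-4 + (-3)²) = 2*(3 + 2) + (-4 + 9) = 2*5 + 5 = 10 + 5 = 15)
h(L) = -105 - 7*L (h(L) = -7*(15 + L) = -105 - 7*L)
h(-433) - D(-51, 404) = (-105 - 7*(-433)) - 1*404 = (-105 + 3031) - 404 = 2926 - 404 = 2522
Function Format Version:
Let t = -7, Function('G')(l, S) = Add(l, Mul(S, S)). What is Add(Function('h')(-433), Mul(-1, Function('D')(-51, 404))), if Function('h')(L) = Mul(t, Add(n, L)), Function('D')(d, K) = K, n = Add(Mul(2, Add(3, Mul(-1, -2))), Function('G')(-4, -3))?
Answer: 2522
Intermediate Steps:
Function('G')(l, S) = Add(l, Pow(S, 2))
n = 15 (n = Add(Mul(2, Add(3, Mul(-1, -2))), Add(-4, Pow(-3, 2))) = Add(Mul(2, Add(3, 2)), Add(-4, 9)) = Add(Mul(2, 5), 5) = Add(10, 5) = 15)
Function('h')(L) = Add(-105, Mul(-7, L)) (Function('h')(L) = Mul(-7, Add(15, L)) = Add(-105, Mul(-7, L)))
Add(Function('h')(-433), Mul(-1, Function('D')(-51, 404))) = Add(Add(-105, Mul(-7, -433)), Mul(-1, 404)) = Add(Add(-105, 3031), -404) = Add(2926, -404) = 2522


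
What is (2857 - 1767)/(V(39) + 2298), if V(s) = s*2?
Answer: 545/1188 ≈ 0.45875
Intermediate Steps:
V(s) = 2*s
(2857 - 1767)/(V(39) + 2298) = (2857 - 1767)/(2*39 + 2298) = 1090/(78 + 2298) = 1090/2376 = 1090*(1/2376) = 545/1188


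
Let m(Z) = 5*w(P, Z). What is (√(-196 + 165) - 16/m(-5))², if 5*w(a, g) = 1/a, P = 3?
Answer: (-48 + I*√31)² ≈ 2273.0 - 534.51*I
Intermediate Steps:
w(a, g) = 1/(5*a)
m(Z) = ⅓ (m(Z) = 5*((⅕)/3) = 5*((⅕)*(⅓)) = 5*(1/15) = ⅓)
(√(-196 + 165) - 16/m(-5))² = (√(-196 + 165) - 16/(⅓))² = (√(-31) + 3*(-16))² = (I*√31 - 48)² = (-48 + I*√31)²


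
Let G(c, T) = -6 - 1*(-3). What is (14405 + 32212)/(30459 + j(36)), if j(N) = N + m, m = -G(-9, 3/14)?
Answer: 15539/10166 ≈ 1.5285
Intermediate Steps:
G(c, T) = -3 (G(c, T) = -6 + 3 = -3)
m = 3 (m = -1*(-3) = 3)
j(N) = 3 + N (j(N) = N + 3 = 3 + N)
(14405 + 32212)/(30459 + j(36)) = (14405 + 32212)/(30459 + (3 + 36)) = 46617/(30459 + 39) = 46617/30498 = 46617*(1/30498) = 15539/10166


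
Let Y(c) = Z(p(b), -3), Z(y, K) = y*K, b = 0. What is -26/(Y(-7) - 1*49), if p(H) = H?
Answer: 26/49 ≈ 0.53061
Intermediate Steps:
Z(y, K) = K*y
Y(c) = 0 (Y(c) = -3*0 = 0)
-26/(Y(-7) - 1*49) = -26/(0 - 1*49) = -26/(0 - 49) = -26/(-49) = -1/49*(-26) = 26/49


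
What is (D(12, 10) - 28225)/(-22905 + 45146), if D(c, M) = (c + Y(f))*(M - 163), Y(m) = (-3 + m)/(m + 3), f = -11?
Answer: -121315/88964 ≈ -1.3636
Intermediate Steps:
Y(m) = (-3 + m)/(3 + m)
D(c, M) = (-163 + M)*(7/4 + c) (D(c, M) = (c + (-3 - 11)/(3 - 11))*(M - 163) = (c - 14/(-8))*(-163 + M) = (c - 1/8*(-14))*(-163 + M) = (c + 7/4)*(-163 + M) = (7/4 + c)*(-163 + M) = (-163 + M)*(7/4 + c))
(D(12, 10) - 28225)/(-22905 + 45146) = ((-1141/4 - 163*12 + (7/4)*10 + 10*12) - 28225)/(-22905 + 45146) = ((-1141/4 - 1956 + 35/2 + 120) - 28225)/22241 = (-8415/4 - 28225)*(1/22241) = -121315/4*1/22241 = -121315/88964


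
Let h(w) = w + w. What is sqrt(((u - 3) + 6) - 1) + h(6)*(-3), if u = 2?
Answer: -34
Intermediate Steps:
h(w) = 2*w
sqrt(((u - 3) + 6) - 1) + h(6)*(-3) = sqrt(((2 - 3) + 6) - 1) + (2*6)*(-3) = sqrt((-1 + 6) - 1) + 12*(-3) = sqrt(5 - 1) - 36 = sqrt(4) - 36 = 2 - 36 = -34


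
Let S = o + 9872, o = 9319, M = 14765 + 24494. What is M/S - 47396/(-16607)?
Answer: 1561550849/318704937 ≈ 4.8997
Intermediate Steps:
M = 39259
S = 19191 (S = 9319 + 9872 = 19191)
M/S - 47396/(-16607) = 39259/19191 - 47396/(-16607) = 39259*(1/19191) - 47396*(-1/16607) = 39259/19191 + 47396/16607 = 1561550849/318704937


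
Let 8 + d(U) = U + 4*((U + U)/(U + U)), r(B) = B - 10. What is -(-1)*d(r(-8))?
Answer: -22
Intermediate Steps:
r(B) = -10 + B
d(U) = -4 + U (d(U) = -8 + (U + 4*((U + U)/(U + U))) = -8 + (U + 4*((2*U)/((2*U)))) = -8 + (U + 4*((2*U)*(1/(2*U)))) = -8 + (U + 4*1) = -8 + (U + 4) = -8 + (4 + U) = -4 + U)
-(-1)*d(r(-8)) = -(-1)*(-4 + (-10 - 8)) = -(-1)*(-4 - 18) = -(-1)*(-22) = -1*22 = -22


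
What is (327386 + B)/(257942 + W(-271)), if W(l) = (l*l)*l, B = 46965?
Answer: -374351/19644569 ≈ -0.019056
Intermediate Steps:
W(l) = l³ (W(l) = l²*l = l³)
(327386 + B)/(257942 + W(-271)) = (327386 + 46965)/(257942 + (-271)³) = 374351/(257942 - 19902511) = 374351/(-19644569) = 374351*(-1/19644569) = -374351/19644569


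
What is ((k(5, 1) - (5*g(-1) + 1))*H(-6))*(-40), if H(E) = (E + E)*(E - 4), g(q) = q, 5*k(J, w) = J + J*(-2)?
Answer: -14400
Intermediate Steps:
k(J, w) = -J/5 (k(J, w) = (J + J*(-2))/5 = (J - 2*J)/5 = (-J)/5 = -J/5)
H(E) = 2*E*(-4 + E) (H(E) = (2*E)*(-4 + E) = 2*E*(-4 + E))
((k(5, 1) - (5*g(-1) + 1))*H(-6))*(-40) = ((-⅕*5 - (5*(-1) + 1))*(2*(-6)*(-4 - 6)))*(-40) = ((-1 - (-5 + 1))*(2*(-6)*(-10)))*(-40) = ((-1 - 1*(-4))*120)*(-40) = ((-1 + 4)*120)*(-40) = (3*120)*(-40) = 360*(-40) = -14400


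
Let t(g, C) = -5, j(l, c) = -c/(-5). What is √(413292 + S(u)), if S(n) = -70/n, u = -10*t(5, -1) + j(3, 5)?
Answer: √1074968922/51 ≈ 642.88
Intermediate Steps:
j(l, c) = c/5 (j(l, c) = -c*(-⅕) = c/5)
u = 51 (u = -10*(-5) + (⅕)*5 = 50 + 1 = 51)
√(413292 + S(u)) = √(413292 - 70/51) = √(21077822/51) = √1074968922/51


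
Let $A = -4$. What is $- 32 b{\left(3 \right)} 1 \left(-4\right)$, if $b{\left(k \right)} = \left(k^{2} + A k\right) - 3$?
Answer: $-768$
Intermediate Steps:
$b{\left(k \right)} = -3 + k^{2} - 4 k$ ($b{\left(k \right)} = \left(k^{2} - 4 k\right) - 3 = -3 + k^{2} - 4 k$)
$- 32 b{\left(3 \right)} 1 \left(-4\right) = - 32 \left(-3 + 3^{2} - 12\right) 1 \left(-4\right) = - 32 \left(-3 + 9 - 12\right) \left(-4\right) = \left(-32\right) \left(-6\right) \left(-4\right) = 192 \left(-4\right) = -768$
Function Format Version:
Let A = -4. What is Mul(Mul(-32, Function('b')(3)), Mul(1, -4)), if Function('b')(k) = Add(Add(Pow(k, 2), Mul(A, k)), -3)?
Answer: -768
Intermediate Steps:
Function('b')(k) = Add(-3, Pow(k, 2), Mul(-4, k)) (Function('b')(k) = Add(Add(Pow(k, 2), Mul(-4, k)), -3) = Add(-3, Pow(k, 2), Mul(-4, k)))
Mul(Mul(-32, Function('b')(3)), Mul(1, -4)) = Mul(Mul(-32, Add(-3, Pow(3, 2), Mul(-4, 3))), Mul(1, -4)) = Mul(Mul(-32, Add(-3, 9, -12)), -4) = Mul(Mul(-32, -6), -4) = Mul(192, -4) = -768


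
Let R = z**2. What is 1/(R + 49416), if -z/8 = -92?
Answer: 1/591112 ≈ 1.6917e-6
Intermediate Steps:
z = 736 (z = -8*(-92) = 736)
R = 541696 (R = 736**2 = 541696)
1/(R + 49416) = 1/(541696 + 49416) = 1/591112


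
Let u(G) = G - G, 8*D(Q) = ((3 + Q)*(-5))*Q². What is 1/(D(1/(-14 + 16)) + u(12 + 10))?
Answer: -64/35 ≈ -1.8286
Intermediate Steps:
D(Q) = Q²*(-15 - 5*Q)/8 (D(Q) = (((3 + Q)*(-5))*Q²)/8 = ((-15 - 5*Q)*Q²)/8 = (Q²*(-15 - 5*Q))/8 = Q²*(-15 - 5*Q)/8)
u(G) = 0
1/(D(1/(-14 + 16)) + u(12 + 10)) = 1/(5*(1/(-14 + 16))²*(-3 - 1/(-14 + 16))/8 + 0) = 1/(5*(1/2)²*(-3 - 1/2)/8 + 0) = 1/(5*(½)²*(-3 - 1*½)/8 + 0) = 1/((5/8)*(¼)*(-3 - ½) + 0) = 1/((5/8)*(¼)*(-7/2) + 0) = 1/(-35/64 + 0) = 1/(-35/64) = -64/35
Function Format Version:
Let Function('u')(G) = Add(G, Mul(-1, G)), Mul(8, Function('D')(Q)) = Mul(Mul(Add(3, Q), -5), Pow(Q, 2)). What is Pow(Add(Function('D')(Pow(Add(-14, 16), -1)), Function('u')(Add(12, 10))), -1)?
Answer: Rational(-64, 35) ≈ -1.8286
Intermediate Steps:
Function('D')(Q) = Mul(Rational(1, 8), Pow(Q, 2), Add(-15, Mul(-5, Q))) (Function('D')(Q) = Mul(Rational(1, 8), Mul(Mul(Add(3, Q), -5), Pow(Q, 2))) = Mul(Rational(1, 8), Mul(Add(-15, Mul(-5, Q)), Pow(Q, 2))) = Mul(Rational(1, 8), Mul(Pow(Q, 2), Add(-15, Mul(-5, Q)))) = Mul(Rational(1, 8), Pow(Q, 2), Add(-15, Mul(-5, Q))))
Function('u')(G) = 0
Pow(Add(Function('D')(Pow(Add(-14, 16), -1)), Function('u')(Add(12, 10))), -1) = Pow(Add(Mul(Rational(5, 8), Pow(Pow(Add(-14, 16), -1), 2), Add(-3, Mul(-1, Pow(Add(-14, 16), -1)))), 0), -1) = Pow(Add(Mul(Rational(5, 8), Pow(Pow(2, -1), 2), Add(-3, Mul(-1, Pow(2, -1)))), 0), -1) = Pow(Add(Mul(Rational(5, 8), Pow(Rational(1, 2), 2), Add(-3, Mul(-1, Rational(1, 2)))), 0), -1) = Pow(Add(Mul(Rational(5, 8), Rational(1, 4), Add(-3, Rational(-1, 2))), 0), -1) = Pow(Add(Mul(Rational(5, 8), Rational(1, 4), Rational(-7, 2)), 0), -1) = Pow(Add(Rational(-35, 64), 0), -1) = Pow(Rational(-35, 64), -1) = Rational(-64, 35)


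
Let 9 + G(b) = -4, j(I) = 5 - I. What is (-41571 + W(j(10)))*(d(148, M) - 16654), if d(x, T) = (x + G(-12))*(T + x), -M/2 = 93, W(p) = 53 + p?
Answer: 904537032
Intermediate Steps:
G(b) = -13 (G(b) = -9 - 4 = -13)
M = -186 (M = -2*93 = -186)
d(x, T) = (-13 + x)*(T + x) (d(x, T) = (x - 13)*(T + x) = (-13 + x)*(T + x))
(-41571 + W(j(10)))*(d(148, M) - 16654) = (-41571 + (53 + (5 - 1*10)))*((148**2 - 13*(-186) - 13*148 - 186*148) - 16654) = (-41571 + (53 + (5 - 10)))*((21904 + 2418 - 1924 - 27528) - 16654) = (-41571 + (53 - 5))*(-5130 - 16654) = (-41571 + 48)*(-21784) = -41523*(-21784) = 904537032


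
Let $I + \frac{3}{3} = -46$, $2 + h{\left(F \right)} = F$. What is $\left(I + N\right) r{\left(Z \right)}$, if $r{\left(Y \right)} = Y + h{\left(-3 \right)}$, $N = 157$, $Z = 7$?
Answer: $220$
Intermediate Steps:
$h{\left(F \right)} = -2 + F$
$I = -47$ ($I = -1 - 46 = -47$)
$r{\left(Y \right)} = -5 + Y$ ($r{\left(Y \right)} = Y - 5 = -5 + Y$)
$\left(I + N\right) r{\left(Z \right)} = \left(-47 + 157\right) \left(-5 + 7\right) = 110 \cdot 2 = 220$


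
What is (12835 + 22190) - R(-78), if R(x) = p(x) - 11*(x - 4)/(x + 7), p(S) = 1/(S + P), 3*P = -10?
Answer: 606993401/17324 ≈ 35038.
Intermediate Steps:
P = -10/3 (P = (⅓)*(-10) = -10/3 ≈ -3.3333)
p(S) = 1/(-10/3 + S) (p(S) = 1/(S - 10/3) = 1/(-10/3 + S))
R(x) = 3/(-10 + 3*x) - 11*(-4 + x)/(7 + x) (R(x) = 3/(-10 + 3*x) - 11*(x - 4)/(x + 7) = 3/(-10 + 3*x) - 11*(-4 + x)/(7 + x))
(12835 + 22190) - R(-78) = (12835 + 22190) - (-419 - 33*(-78)² + 245*(-78))/(-70 + 3*(-78)² + 11*(-78)) = 35025 - (-419 - 33*6084 - 19110)/(-70 + 3*6084 - 858) = 35025 - (-419 - 200772 - 19110)/(-70 + 18252 - 858) = 35025 - (-220301)/17324 = 35025 - 1*(-220301/17324) = 35025 + 220301/17324 = 606993401/17324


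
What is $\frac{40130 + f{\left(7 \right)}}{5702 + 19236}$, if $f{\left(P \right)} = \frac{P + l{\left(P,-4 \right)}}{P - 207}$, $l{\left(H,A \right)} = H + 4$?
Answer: $\frac{4012991}{2493800} \approx 1.6092$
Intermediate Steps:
$l{\left(H,A \right)} = 4 + H$
$f{\left(P \right)} = \frac{4 + 2 P}{-207 + P}$ ($f{\left(P \right)} = \frac{P + \left(4 + P\right)}{P - 207} = \frac{4 + 2 P}{-207 + P}$)
$\frac{40130 + f{\left(7 \right)}}{5702 + 19236} = \frac{40130 + \frac{2 \left(2 + 7\right)}{-207 + 7}}{5702 + 19236} = \frac{40130 + 2 \frac{1}{-200} \cdot 9}{24938} = \left(40130 + 2 \left(- \frac{1}{200}\right) 9\right) \frac{1}{24938} = \left(40130 - \frac{9}{100}\right) \frac{1}{24938} = \frac{4012991}{100} \cdot \frac{1}{24938} = \frac{4012991}{2493800}$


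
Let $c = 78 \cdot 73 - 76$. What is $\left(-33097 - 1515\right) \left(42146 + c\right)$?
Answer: $-1653207568$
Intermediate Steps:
$c = 5618$ ($c = 5694 - 76 = 5618$)
$\left(-33097 - 1515\right) \left(42146 + c\right) = \left(-33097 - 1515\right) \left(42146 + 5618\right) = \left(-34612\right) 47764 = -1653207568$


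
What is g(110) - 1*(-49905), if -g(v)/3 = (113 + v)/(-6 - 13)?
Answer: 948864/19 ≈ 49940.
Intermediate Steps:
g(v) = 339/19 + 3*v/19 (g(v) = -3*(113 + v)/(-6 - 13) = -3*(113 + v)/(-19) = -3*(113 + v)*(-1)/19 = -3*(-113/19 - v/19) = 339/19 + 3*v/19)
g(110) - 1*(-49905) = (339/19 + (3/19)*110) - 1*(-49905) = (339/19 + 330/19) + 49905 = 669/19 + 49905 = 948864/19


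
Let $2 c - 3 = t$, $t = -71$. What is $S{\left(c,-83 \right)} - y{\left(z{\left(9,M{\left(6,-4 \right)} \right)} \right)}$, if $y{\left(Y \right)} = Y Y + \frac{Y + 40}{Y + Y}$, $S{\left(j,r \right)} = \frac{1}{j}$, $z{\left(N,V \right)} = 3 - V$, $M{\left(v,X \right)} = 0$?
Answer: $- \frac{826}{51} \approx -16.196$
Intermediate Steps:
$c = -34$ ($c = \frac{3}{2} + \frac{1}{2} \left(-71\right) = \frac{3}{2} - \frac{71}{2} = -34$)
$y{\left(Y \right)} = Y^{2} + \frac{40 + Y}{2 Y}$
$S{\left(c,-83 \right)} - y{\left(z{\left(9,M{\left(6,-4 \right)} \right)} \right)} = \frac{1}{-34} - \frac{20 + \left(3 - 0\right)^{3} + \frac{3 - 0}{2}}{3 - 0} = - \frac{1}{34} - \frac{20 + \left(3 + 0\right)^{3} + \frac{3 + 0}{2}}{3 + 0} = - \frac{1}{34} - \frac{20 + 3^{3} + \frac{1}{2} \cdot 3}{3} = - \frac{1}{34} - \frac{20 + 27 + \frac{3}{2}}{3} = - \frac{1}{34} - \frac{1}{3} \cdot \frac{97}{2} = - \frac{1}{34} - \frac{97}{6} = - \frac{826}{51}$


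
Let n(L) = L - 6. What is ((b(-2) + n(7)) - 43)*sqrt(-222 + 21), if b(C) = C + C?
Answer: -46*I*sqrt(201) ≈ -652.16*I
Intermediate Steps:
b(C) = 2*C
n(L) = -6 + L
((b(-2) + n(7)) - 43)*sqrt(-222 + 21) = ((2*(-2) + (-6 + 7)) - 43)*sqrt(-222 + 21) = ((-4 + 1) - 43)*sqrt(-201) = (-3 - 43)*(I*sqrt(201)) = -46*I*sqrt(201)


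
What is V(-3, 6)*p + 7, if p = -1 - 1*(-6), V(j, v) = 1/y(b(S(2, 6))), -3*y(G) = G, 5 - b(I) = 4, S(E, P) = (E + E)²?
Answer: -8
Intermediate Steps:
S(E, P) = 4*E² (S(E, P) = (2*E)² = 4*E²)
b(I) = 1 (b(I) = 5 - 1*4 = 5 - 4 = 1)
y(G) = -G/3
V(j, v) = -3 (V(j, v) = 1/(-⅓*1) = 1/(-⅓) = -3)
p = 5 (p = -1 + 6 = 5)
V(-3, 6)*p + 7 = -3*5 + 7 = -15 + 7 = -8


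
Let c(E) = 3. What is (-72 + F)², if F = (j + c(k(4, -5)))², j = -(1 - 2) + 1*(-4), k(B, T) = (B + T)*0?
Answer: 5184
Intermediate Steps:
k(B, T) = 0
j = -3 (j = -1*(-1) - 4 = 1 - 4 = -3)
F = 0 (F = (-3 + 3)² = 0² = 0)
(-72 + F)² = (-72 + 0)² = (-72)² = 5184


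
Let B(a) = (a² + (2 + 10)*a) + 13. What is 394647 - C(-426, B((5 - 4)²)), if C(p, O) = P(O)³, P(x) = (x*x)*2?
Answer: -2470931561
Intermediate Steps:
P(x) = 2*x² (P(x) = x²*2 = 2*x²)
B(a) = 13 + a² + 12*a (B(a) = (a² + 12*a) + 13 = 13 + a² + 12*a)
C(p, O) = 8*O⁶ (C(p, O) = (2*O²)³ = 8*O⁶)
394647 - C(-426, B((5 - 4)²)) = 394647 - 8*(13 + ((5 - 4)²)² + 12*(5 - 4)²)⁶ = 394647 - 8*(13 + (1²)² + 12*1²)⁶ = 394647 - 8*(13 + 1² + 12*1)⁶ = 394647 - 8*(13 + 1 + 12)⁶ = 394647 - 8*26⁶ = 394647 - 8*308915776 = 394647 - 1*2471326208 = 394647 - 2471326208 = -2470931561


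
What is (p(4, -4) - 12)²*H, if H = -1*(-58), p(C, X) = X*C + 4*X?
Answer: 112288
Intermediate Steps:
p(C, X) = 4*X + C*X (p(C, X) = C*X + 4*X = 4*X + C*X)
H = 58
(p(4, -4) - 12)²*H = (-4*(4 + 4) - 12)²*58 = (-4*8 - 12)²*58 = (-32 - 12)²*58 = (-44)²*58 = 1936*58 = 112288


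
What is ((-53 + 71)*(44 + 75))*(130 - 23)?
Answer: 229194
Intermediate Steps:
((-53 + 71)*(44 + 75))*(130 - 23) = (18*119)*107 = 2142*107 = 229194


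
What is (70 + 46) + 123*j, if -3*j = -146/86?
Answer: 7981/43 ≈ 185.60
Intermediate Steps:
j = 73/129 (j = -(-146)/(3*86) = -⅓*(-73/43) = 73/129 ≈ 0.56589)
(70 + 46) + 123*j = (70 + 46) + 123*(73/129) = 116 + 2993/43 = 7981/43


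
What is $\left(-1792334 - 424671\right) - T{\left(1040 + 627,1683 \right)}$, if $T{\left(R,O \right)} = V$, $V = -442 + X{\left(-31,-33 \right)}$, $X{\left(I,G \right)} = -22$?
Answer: $-2216541$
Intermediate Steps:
$V = -464$ ($V = -442 - 22 = -464$)
$T{\left(R,O \right)} = -464$
$\left(-1792334 - 424671\right) - T{\left(1040 + 627,1683 \right)} = \left(-1792334 - 424671\right) - -464 = \left(-1792334 - 424671\right) + 464 = -2217005 + 464 = -2216541$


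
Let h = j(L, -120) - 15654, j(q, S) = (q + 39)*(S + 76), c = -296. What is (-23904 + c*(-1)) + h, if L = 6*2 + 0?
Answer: -41506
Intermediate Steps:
L = 12 (L = 12 + 0 = 12)
j(q, S) = (39 + q)*(76 + S)
h = -17898 (h = (2964 + 39*(-120) + 76*12 - 120*12) - 15654 = (2964 - 4680 + 912 - 1440) - 15654 = -2244 - 15654 = -17898)
(-23904 + c*(-1)) + h = (-23904 - 296*(-1)) - 17898 = (-23904 + 296) - 17898 = -23608 - 17898 = -41506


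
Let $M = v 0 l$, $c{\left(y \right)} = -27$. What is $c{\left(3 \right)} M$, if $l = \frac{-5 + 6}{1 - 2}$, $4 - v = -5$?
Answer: $0$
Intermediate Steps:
$v = 9$ ($v = 4 - -5 = 4 + 5 = 9$)
$l = -1$ ($l = 1 \frac{1}{-1} = 1 \left(-1\right) = -1$)
$M = 0$ ($M = 9 \cdot 0 \left(-1\right) = 0 \left(-1\right) = 0$)
$c{\left(3 \right)} M = \left(-27\right) 0 = 0$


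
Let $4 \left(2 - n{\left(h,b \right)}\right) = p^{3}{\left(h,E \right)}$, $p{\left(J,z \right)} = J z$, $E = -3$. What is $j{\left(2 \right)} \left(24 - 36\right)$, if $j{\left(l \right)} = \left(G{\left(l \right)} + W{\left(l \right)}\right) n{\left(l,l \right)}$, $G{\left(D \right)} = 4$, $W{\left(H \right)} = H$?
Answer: $-4032$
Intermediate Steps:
$n{\left(h,b \right)} = 2 + \frac{27 h^{3}}{4}$ ($n{\left(h,b \right)} = 2 - \frac{\left(h \left(-3\right)\right)^{3}}{4} = 2 - \frac{\left(- 3 h\right)^{3}}{4} = 2 - \frac{\left(-27\right) h^{3}}{4} = 2 + \frac{27 h^{3}}{4}$)
$j{\left(l \right)} = \left(2 + \frac{27 l^{3}}{4}\right) \left(4 + l\right)$ ($j{\left(l \right)} = \left(4 + l\right) \left(2 + \frac{27 l^{3}}{4}\right) = \left(2 + \frac{27 l^{3}}{4}\right) \left(4 + l\right)$)
$j{\left(2 \right)} \left(24 - 36\right) = \frac{\left(4 + 2\right) \left(8 + 27 \cdot 2^{3}\right)}{4} \left(24 - 36\right) = \frac{1}{4} \cdot 6 \left(8 + 27 \cdot 8\right) \left(-12\right) = \frac{1}{4} \cdot 6 \left(8 + 216\right) \left(-12\right) = \frac{1}{4} \cdot 6 \cdot 224 \left(-12\right) = 336 \left(-12\right) = -4032$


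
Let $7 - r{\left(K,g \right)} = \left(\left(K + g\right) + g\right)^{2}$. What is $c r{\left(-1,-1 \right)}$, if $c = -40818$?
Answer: $81636$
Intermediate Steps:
$r{\left(K,g \right)} = 7 - \left(K + 2 g\right)^{2}$ ($r{\left(K,g \right)} = 7 - \left(\left(K + g\right) + g\right)^{2} = 7 - \left(K + 2 g\right)^{2}$)
$c r{\left(-1,-1 \right)} = - 40818 \left(7 - \left(-1 + 2 \left(-1\right)\right)^{2}\right) = - 40818 \left(7 - \left(-1 - 2\right)^{2}\right) = - 40818 \left(7 - \left(-3\right)^{2}\right) = - 40818 \left(7 - 9\right) = \left(-40818\right) \left(-2\right) = 81636$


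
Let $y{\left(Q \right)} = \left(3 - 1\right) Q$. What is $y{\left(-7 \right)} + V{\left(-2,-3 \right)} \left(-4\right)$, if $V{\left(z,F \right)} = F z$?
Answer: $-38$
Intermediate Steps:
$y{\left(Q \right)} = 2 Q$
$y{\left(-7 \right)} + V{\left(-2,-3 \right)} \left(-4\right) = 2 \left(-7\right) + \left(-3\right) \left(-2\right) \left(-4\right) = -14 + 6 \left(-4\right) = -14 - 24 = -38$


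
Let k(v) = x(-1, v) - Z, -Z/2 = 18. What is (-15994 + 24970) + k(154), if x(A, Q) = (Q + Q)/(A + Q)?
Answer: 1379144/153 ≈ 9014.0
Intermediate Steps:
x(A, Q) = 2*Q/(A + Q) (x(A, Q) = (2*Q)/(A + Q) = 2*Q/(A + Q))
Z = -36 (Z = -2*18 = -36)
k(v) = 36 + 2*v/(-1 + v) (k(v) = 2*v/(-1 + v) - 1*(-36) = 2*v/(-1 + v) + 36 = 36 + 2*v/(-1 + v))
(-15994 + 24970) + k(154) = (-15994 + 24970) + 2*(-18 + 19*154)/(-1 + 154) = 8976 + 2*(-18 + 2926)/153 = 8976 + 2*(1/153)*2908 = 8976 + 5816/153 = 1379144/153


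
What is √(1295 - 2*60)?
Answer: 5*√47 ≈ 34.278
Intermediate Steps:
√(1295 - 2*60) = √(1295 - 120) = √1175 = 5*√47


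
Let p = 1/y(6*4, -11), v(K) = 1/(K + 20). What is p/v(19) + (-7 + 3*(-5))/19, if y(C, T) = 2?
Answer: 697/38 ≈ 18.342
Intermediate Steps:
v(K) = 1/(20 + K)
p = 1/2 ≈ 0.50000
p/v(19) + (-7 + 3*(-5))/19 = 1/(2*(1/(20 + 19))) + (-7 + 3*(-5))/19 = 1/(2*(1/39)) + (-7 - 15)*(1/19) = 1/(2*(1/39)) - 22*1/19 = (1/2)*39 - 22/19 = 39/2 - 22/19 = 697/38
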